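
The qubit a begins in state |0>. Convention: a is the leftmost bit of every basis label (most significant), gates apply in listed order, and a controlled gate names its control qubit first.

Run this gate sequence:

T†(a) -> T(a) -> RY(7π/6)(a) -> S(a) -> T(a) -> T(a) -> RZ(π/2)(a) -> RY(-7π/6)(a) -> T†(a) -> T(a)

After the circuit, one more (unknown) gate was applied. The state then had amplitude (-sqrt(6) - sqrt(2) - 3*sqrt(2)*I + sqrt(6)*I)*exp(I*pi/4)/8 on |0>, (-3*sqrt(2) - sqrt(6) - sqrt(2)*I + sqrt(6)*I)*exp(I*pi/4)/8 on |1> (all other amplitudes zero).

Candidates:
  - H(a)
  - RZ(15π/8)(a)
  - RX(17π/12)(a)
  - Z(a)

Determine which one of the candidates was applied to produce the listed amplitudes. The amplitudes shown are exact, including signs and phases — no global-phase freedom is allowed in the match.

It was H(a) that produced the state shown.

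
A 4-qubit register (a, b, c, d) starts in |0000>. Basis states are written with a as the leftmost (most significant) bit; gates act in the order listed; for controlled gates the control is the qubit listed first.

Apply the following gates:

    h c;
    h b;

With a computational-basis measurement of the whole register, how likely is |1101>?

Outcome |1101> occurs with probability 0.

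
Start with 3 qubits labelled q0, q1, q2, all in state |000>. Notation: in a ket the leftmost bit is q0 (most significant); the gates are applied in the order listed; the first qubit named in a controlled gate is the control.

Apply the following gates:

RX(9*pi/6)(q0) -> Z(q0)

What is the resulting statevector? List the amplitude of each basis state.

The final amplitudes are -sqrt(2)/2 on |000>, sqrt(2)*I/2 on |100>, and 0 on every other basis state.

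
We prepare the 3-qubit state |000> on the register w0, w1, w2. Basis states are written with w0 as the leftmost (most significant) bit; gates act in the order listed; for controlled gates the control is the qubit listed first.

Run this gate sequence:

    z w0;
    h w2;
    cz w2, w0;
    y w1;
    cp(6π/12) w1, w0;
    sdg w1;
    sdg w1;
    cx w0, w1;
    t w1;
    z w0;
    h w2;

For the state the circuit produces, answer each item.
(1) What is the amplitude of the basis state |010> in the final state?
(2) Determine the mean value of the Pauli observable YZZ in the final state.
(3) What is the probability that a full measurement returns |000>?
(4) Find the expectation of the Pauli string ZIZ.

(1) The amplitude on |010> is -exp(3*I*pi/4).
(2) The expectation value of YZZ is 0.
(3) A full measurement returns |000> with probability 0.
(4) The observable ZIZ averages to 1.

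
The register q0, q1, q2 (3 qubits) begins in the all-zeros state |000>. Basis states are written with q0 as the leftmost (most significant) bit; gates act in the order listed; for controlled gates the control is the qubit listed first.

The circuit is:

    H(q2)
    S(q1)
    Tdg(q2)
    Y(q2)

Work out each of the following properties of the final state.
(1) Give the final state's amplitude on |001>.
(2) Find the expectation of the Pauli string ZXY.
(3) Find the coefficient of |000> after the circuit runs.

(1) |001> carries amplitude sqrt(2)*I/2 in the final state.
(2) The observable ZXY averages to 0.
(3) The final state's coefficient on |000> equals -sqrt(2)*exp(I*pi/4)/2.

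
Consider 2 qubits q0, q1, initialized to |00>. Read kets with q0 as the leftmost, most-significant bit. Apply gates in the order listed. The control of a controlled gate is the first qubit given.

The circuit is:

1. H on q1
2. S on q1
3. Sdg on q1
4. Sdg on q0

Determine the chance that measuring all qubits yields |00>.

A full measurement returns |00> with probability 1/2. Key observation: the block from step 2 through step 3 cancels to the identity and can be dropped.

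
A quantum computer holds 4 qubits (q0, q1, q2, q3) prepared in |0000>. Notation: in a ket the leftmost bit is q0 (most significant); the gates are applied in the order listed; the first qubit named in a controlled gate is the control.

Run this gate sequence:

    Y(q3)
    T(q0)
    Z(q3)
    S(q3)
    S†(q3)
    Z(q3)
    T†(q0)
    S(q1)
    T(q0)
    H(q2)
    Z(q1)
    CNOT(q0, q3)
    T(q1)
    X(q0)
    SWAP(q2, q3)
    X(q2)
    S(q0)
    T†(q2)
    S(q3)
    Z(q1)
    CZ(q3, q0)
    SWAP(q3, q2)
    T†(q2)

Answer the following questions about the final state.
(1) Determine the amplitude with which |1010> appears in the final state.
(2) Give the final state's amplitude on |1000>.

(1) |1010> carries amplitude sqrt(2)*exp(I*pi/4)/2 in the final state. Key observation: the block from step 2 through step 7 cancels to the identity and can be dropped.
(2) The amplitude on |1000> is -sqrt(2)/2.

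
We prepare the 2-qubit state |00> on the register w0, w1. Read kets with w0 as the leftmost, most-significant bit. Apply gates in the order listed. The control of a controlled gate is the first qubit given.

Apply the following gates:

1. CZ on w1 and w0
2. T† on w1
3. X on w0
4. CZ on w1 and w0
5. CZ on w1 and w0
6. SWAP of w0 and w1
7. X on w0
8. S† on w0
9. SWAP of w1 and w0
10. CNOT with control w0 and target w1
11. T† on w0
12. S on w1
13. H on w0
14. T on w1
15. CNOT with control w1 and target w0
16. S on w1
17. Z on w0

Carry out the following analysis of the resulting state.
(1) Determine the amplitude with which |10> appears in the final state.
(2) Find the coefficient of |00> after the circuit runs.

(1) The amplitude on |10> is -sqrt(2)*exp(I*pi/4)/2.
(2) The amplitude on |00> is -sqrt(2)*exp(I*pi/4)/2.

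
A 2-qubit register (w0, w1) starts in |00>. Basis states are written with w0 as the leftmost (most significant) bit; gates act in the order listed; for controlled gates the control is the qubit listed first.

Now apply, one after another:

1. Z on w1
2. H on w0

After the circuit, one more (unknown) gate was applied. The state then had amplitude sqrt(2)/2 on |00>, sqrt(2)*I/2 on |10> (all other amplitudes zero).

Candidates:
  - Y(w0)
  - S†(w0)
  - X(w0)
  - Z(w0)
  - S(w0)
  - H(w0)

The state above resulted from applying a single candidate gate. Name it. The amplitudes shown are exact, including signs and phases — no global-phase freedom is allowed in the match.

It was S(w0) that produced the state shown.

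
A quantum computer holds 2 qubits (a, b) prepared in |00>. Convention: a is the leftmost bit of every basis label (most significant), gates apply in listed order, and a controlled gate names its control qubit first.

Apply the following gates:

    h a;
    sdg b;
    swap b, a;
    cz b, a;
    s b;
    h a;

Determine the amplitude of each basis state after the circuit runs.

The final amplitudes are 1/2 on |00>, I/2 on |01>, 1/2 on |10>, I/2 on |11>.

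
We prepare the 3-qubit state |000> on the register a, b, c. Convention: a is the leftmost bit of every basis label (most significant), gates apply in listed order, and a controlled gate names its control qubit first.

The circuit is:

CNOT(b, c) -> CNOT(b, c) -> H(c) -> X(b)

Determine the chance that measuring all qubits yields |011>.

Outcome |011> occurs with probability 1/2. Key observation: steps 1-2 multiply out to the identity, so the circuit reduces to the remaining gates.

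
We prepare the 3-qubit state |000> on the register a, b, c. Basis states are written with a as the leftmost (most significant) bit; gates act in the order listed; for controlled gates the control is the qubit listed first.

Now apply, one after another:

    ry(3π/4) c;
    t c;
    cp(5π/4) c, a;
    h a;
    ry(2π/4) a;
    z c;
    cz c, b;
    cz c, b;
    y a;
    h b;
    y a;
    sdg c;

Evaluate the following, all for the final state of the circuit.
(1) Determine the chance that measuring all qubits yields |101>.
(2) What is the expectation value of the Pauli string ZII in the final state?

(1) The probability of measuring |101> is sqrt(2)/8 + 1/4. Key observation: the block from step 7 through step 8 cancels to the identity and can be dropped.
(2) In the final state, ZII has expectation -1.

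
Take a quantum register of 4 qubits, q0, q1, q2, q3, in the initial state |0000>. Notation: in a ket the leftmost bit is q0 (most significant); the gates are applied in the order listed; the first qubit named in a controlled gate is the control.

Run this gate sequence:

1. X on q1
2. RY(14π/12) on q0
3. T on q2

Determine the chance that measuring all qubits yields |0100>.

Outcome |0100> occurs with probability 1/2 - sqrt(3)/4.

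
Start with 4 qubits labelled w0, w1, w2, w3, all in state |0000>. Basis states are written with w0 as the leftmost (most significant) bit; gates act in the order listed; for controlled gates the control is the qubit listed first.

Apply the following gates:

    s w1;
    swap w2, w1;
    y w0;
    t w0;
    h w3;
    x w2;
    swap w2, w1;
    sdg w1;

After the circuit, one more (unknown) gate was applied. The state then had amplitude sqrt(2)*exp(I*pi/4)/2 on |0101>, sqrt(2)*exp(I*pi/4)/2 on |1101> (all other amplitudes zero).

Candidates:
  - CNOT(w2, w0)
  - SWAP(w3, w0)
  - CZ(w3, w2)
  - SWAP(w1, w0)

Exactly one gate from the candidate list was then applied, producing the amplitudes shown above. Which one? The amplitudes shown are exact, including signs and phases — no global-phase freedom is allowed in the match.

It was SWAP(w3, w0) that produced the state shown.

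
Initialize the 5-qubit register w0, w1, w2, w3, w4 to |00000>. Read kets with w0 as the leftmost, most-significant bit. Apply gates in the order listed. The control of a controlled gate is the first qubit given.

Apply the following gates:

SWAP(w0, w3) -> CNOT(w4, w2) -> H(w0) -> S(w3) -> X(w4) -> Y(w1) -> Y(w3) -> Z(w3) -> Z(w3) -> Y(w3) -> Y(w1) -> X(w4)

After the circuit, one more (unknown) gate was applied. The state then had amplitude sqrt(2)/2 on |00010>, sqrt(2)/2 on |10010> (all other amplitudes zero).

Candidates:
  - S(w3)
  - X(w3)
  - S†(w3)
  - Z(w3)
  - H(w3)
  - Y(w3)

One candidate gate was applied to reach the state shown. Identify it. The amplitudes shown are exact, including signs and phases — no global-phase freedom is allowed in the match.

The applied gate was X(w3). Key observation: steps 5-12 multiply out to the identity, so the circuit reduces to the remaining gates.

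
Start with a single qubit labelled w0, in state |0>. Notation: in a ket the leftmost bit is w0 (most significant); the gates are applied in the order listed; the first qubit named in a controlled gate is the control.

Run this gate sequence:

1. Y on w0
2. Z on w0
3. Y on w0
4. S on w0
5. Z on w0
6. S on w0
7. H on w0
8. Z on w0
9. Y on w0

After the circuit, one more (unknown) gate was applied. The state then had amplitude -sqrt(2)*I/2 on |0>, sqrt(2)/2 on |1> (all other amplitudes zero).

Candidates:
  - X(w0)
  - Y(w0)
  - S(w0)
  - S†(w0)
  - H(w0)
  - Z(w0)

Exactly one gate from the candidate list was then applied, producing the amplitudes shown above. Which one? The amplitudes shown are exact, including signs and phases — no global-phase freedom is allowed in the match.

It was S(w0) that produced the state shown.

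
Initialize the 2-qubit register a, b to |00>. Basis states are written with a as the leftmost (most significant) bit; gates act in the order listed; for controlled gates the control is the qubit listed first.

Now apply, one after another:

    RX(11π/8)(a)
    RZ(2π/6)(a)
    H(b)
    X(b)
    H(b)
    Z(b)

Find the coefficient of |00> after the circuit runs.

The final state's coefficient on |00> equals exp(5*I*pi/6)*cos(5*pi/16). Key observation: steps 3-6 multiply out to the identity, so the circuit reduces to the remaining gates.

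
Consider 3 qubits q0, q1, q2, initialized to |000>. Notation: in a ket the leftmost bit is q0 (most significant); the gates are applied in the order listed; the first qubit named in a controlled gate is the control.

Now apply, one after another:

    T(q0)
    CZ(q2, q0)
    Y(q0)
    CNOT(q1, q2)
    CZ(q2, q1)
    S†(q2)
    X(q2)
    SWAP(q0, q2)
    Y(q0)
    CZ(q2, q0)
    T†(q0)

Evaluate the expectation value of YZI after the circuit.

The observable YZI averages to 0.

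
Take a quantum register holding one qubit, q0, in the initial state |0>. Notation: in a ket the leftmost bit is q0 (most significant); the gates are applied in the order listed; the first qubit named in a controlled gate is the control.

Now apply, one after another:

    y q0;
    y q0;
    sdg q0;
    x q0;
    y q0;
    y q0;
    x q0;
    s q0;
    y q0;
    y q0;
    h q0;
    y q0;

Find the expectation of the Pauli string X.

In the final state, X has expectation -1. Key observation: steps 2-9 multiply out to the identity, so the circuit reduces to the remaining gates.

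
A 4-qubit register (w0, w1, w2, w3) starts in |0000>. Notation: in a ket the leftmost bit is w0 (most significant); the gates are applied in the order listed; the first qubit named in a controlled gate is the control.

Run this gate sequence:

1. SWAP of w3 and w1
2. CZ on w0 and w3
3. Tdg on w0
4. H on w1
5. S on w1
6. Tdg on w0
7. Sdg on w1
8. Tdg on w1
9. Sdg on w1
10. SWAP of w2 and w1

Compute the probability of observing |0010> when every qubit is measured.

The probability of measuring |0010> is 1/2.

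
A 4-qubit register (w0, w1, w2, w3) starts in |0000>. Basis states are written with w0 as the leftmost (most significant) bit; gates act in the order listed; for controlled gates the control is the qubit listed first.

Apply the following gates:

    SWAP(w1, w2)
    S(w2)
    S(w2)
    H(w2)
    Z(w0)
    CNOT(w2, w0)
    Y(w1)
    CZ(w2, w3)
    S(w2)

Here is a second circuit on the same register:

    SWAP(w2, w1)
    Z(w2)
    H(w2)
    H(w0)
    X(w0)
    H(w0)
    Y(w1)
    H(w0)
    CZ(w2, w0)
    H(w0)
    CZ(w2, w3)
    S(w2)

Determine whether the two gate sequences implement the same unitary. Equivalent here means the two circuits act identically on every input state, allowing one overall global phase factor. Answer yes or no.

Yes: on every input state the two circuits agree up to one overall phase factor.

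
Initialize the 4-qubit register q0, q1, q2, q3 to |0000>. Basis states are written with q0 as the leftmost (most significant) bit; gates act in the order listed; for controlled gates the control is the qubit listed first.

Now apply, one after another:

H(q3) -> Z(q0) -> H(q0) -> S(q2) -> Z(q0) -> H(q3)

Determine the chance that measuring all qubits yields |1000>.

A full measurement returns |1000> with probability 1/2.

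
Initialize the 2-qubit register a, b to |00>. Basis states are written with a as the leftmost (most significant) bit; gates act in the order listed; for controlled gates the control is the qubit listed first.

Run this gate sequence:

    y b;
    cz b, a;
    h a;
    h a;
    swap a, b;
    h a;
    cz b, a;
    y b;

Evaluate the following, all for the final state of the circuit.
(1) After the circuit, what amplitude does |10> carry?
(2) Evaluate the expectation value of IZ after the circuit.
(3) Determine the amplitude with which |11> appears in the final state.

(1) The amplitude on |10> is 0.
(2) The observable IZ averages to -1.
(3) The amplitude on |11> is sqrt(2)/2.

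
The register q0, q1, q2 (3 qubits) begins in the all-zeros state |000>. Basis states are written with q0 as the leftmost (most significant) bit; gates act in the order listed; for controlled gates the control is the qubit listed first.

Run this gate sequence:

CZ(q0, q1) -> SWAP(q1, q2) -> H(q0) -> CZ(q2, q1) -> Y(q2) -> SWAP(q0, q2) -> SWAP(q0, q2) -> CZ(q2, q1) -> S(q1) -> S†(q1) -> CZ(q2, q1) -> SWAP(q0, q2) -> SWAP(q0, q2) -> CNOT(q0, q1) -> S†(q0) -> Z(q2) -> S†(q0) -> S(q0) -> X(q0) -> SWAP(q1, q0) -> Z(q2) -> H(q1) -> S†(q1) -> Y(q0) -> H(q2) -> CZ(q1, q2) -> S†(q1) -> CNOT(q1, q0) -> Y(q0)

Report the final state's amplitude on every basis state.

After the circuit, the state carries amplitude sqrt(2)*I/4 on |000>, -sqrt(2)*I/4 on |001>, sqrt(2)/4 on |010>, sqrt(2)/4 on |011>, sqrt(2)/4 on |100>, -sqrt(2)/4 on |101>, -sqrt(2)*I/4 on |110>, -sqrt(2)*I/4 on |111>. Key observation: steps 6-13 multiply out to the identity, so the circuit reduces to the remaining gates.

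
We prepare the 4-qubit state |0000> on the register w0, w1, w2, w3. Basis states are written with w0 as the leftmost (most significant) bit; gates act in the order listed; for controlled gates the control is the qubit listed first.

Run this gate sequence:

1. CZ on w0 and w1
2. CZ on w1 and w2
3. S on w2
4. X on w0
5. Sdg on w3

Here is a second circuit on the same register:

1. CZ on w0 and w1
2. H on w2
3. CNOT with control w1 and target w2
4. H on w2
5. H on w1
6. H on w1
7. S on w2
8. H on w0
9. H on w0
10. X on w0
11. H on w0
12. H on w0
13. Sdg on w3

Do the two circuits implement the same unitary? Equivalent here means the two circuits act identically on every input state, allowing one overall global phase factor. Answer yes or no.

Yes, they are equivalent — the unitaries differ by at most a global phase.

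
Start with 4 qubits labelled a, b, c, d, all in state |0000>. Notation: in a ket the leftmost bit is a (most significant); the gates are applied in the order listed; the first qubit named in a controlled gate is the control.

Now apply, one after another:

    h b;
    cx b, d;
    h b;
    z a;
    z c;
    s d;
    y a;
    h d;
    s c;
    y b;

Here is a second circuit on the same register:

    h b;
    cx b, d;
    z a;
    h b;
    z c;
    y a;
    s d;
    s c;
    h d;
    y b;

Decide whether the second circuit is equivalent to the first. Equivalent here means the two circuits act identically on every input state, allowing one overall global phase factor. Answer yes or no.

Yes, they are equivalent — the unitaries differ by at most a global phase.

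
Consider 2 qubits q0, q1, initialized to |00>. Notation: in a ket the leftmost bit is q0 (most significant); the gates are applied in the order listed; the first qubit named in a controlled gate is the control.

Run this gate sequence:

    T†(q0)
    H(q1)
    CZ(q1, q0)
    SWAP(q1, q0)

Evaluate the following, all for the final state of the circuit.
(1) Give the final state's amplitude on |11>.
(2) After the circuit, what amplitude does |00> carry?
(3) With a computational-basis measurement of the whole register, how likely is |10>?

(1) The final state's coefficient on |11> equals 0.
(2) The final state's coefficient on |00> equals sqrt(2)/2.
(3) A full measurement returns |10> with probability 1/2.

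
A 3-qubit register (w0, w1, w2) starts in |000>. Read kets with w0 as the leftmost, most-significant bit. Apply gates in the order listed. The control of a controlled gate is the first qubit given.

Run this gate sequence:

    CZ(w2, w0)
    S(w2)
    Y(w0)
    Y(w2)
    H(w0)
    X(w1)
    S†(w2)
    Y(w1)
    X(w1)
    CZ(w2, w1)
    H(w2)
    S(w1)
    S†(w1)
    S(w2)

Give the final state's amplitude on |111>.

The amplitude on |111> is -I/2.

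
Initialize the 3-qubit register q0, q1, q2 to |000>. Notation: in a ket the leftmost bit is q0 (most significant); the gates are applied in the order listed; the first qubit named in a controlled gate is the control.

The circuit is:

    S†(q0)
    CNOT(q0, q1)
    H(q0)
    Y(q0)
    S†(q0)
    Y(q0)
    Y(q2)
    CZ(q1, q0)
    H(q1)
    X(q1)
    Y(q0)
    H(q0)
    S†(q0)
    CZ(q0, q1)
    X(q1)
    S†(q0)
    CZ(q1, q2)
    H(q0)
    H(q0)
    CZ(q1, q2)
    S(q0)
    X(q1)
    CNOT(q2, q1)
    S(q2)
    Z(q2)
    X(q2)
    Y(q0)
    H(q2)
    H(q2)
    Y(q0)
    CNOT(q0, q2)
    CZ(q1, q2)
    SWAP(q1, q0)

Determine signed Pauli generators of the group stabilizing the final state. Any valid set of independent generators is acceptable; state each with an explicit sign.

One valid set of independent stabilizer generators is +XII, +IXX, +IZZ (any independent generating set of the same group is equally correct).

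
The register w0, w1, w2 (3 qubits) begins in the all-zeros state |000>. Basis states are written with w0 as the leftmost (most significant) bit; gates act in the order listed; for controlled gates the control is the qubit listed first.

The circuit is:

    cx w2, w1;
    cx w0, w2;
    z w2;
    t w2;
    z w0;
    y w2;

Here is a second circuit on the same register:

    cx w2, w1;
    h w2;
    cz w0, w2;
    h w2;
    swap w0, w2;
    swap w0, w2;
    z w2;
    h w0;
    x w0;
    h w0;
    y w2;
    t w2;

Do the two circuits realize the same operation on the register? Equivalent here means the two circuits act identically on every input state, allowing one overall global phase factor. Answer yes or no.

No — the two circuits implement different unitaries, even allowing a global phase.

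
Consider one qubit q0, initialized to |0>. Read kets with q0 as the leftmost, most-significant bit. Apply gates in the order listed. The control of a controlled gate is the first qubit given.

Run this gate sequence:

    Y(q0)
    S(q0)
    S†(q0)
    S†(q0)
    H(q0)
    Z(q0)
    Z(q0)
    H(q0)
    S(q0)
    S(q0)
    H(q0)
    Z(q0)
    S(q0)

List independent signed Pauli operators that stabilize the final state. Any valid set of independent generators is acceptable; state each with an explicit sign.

The stabilizer group can be generated by +Y, among other valid generating sets.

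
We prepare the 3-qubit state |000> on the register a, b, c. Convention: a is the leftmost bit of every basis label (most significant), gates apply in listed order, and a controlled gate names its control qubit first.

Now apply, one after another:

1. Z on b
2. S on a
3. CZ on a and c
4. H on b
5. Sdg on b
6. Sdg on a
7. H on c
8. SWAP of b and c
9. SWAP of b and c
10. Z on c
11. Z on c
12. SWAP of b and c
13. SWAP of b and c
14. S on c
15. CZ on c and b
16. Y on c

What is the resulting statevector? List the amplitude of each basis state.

The final amplitudes are 1/2 on |000>, I/2 on |001>, I/2 on |010>, 1/2 on |011>, 0 on |100>, 0 on |101>, 0 on |110>, 0 on |111>.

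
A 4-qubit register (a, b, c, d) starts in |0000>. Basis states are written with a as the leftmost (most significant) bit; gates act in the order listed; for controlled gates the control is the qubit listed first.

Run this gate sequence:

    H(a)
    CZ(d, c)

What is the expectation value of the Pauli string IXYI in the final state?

In the final state, IXYI has expectation 0.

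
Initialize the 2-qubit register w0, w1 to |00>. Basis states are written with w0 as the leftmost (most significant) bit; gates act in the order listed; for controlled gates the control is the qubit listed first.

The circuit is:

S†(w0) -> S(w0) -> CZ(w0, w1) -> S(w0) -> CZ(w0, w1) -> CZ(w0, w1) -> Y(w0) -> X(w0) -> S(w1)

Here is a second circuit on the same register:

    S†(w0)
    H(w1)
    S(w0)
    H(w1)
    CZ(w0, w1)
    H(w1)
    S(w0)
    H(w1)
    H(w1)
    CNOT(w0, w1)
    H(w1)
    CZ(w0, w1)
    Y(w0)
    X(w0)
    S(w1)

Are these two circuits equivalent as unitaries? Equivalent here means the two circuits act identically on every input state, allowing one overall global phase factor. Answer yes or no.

Yes: on every input state the two circuits agree up to one overall phase factor.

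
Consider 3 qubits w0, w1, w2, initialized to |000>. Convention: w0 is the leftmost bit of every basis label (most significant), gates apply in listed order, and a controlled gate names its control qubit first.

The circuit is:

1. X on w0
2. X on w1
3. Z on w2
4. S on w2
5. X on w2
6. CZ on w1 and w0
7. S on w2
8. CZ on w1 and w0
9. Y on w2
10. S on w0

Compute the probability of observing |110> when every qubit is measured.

Outcome |110> occurs with probability 1.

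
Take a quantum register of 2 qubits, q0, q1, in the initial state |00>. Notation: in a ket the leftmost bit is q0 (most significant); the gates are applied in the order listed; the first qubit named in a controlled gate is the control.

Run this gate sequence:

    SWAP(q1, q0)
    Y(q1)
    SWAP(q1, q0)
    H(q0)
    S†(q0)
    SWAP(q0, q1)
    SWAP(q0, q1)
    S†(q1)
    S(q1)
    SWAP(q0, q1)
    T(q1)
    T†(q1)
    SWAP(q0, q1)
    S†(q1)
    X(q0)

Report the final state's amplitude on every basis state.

The resulting statevector has amplitude -sqrt(2)/2 on |00>, 0 on |01>, sqrt(2)*I/2 on |10>, 0 on |11>. Key observation: gates 7-10 undo each other exactly, leaving only the rest of the circuit to track.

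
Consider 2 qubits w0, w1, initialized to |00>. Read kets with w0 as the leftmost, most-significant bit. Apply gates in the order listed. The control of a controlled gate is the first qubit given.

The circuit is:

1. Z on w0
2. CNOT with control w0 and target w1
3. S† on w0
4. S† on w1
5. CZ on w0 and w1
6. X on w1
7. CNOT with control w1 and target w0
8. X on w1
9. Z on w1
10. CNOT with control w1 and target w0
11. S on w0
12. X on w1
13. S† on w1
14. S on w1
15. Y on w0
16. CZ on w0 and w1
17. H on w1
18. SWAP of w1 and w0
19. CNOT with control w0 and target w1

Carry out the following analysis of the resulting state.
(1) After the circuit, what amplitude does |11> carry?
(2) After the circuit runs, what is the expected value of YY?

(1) The final state's coefficient on |11> equals -sqrt(2)/2.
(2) In the final state, YY has expectation 1.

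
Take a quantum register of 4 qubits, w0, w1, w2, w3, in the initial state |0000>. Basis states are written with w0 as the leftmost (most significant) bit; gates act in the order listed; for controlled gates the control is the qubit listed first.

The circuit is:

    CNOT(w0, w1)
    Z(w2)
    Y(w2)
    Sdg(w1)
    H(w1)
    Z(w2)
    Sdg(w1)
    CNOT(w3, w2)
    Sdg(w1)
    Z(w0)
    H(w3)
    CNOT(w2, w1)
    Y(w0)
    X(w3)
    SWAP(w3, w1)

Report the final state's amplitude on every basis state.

The final amplitudes are -1/2 on |1010>, 1/2 on |1011>, -1/2 on |1110>, 1/2 on |1111>, and 0 on every other basis state.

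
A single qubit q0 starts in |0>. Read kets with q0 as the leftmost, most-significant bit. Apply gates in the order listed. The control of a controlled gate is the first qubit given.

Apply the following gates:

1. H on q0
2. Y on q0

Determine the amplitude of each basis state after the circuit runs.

The final amplitudes are -sqrt(2)*I/2 on |0>, sqrt(2)*I/2 on |1>.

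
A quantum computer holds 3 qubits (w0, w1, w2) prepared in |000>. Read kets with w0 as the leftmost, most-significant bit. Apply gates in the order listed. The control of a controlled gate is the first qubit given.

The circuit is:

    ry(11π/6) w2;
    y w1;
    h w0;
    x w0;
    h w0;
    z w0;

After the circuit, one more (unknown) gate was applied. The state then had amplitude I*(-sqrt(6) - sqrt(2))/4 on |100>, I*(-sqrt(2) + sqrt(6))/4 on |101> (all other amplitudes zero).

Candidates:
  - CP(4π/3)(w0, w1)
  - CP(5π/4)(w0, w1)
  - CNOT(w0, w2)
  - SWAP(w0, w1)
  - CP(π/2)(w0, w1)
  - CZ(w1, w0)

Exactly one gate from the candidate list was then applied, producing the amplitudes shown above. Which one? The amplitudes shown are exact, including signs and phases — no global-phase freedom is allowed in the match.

The unique candidate consistent with the amplitudes is SWAP(w0, w1). Key observation: steps 3-6 multiply out to the identity, so the circuit reduces to the remaining gates.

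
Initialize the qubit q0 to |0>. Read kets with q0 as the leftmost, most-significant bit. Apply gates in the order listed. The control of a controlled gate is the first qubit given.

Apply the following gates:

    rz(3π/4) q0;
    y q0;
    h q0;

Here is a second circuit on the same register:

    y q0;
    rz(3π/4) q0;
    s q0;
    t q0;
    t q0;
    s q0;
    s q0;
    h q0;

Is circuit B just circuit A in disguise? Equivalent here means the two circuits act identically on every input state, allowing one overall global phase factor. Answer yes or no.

No, they are not equivalent — no single phase factor reconciles the two unitaries.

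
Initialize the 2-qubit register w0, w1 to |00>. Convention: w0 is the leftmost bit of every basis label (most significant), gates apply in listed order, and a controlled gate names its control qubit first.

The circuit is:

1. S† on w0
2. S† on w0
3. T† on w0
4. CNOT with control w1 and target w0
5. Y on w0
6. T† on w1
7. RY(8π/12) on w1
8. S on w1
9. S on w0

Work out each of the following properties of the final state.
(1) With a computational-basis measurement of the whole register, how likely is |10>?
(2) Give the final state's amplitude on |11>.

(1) A full measurement returns |10> with probability 1/4.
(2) |11> carries amplitude -sqrt(3)*I/2 in the final state.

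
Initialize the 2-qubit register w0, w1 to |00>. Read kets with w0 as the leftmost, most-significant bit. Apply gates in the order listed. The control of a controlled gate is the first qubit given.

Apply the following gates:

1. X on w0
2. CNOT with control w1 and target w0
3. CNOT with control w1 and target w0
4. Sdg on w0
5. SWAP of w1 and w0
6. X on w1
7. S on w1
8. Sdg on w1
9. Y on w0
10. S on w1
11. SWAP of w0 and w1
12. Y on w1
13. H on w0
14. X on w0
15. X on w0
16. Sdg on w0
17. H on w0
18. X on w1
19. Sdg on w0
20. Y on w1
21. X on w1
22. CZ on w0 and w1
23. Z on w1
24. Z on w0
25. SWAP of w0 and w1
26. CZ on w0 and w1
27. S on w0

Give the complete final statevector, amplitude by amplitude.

The final amplitudes are 0 on |00>, 0 on |01>, 1/2 + I/2 on |10>, -1/2 - I/2 on |11>. Key observation: steps 7-8 multiply out to the identity, so the circuit reduces to the remaining gates.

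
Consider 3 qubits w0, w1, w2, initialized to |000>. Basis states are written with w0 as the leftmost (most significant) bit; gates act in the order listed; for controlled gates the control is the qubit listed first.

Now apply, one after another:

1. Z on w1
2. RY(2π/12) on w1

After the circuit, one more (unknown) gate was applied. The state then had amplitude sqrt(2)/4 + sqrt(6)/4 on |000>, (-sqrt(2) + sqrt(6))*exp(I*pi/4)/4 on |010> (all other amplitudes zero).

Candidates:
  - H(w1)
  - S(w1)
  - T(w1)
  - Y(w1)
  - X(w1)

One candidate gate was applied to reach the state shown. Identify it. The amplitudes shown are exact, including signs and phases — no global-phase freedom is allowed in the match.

It was T(w1) that produced the state shown.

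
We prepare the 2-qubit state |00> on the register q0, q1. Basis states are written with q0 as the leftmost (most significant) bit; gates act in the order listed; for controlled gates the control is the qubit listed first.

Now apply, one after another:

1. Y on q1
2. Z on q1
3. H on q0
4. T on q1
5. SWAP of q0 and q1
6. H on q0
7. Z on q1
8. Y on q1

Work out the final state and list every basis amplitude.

After the circuit, the state carries amplitude exp(I*pi/4)/2 on |00>, exp(I*pi/4)/2 on |01>, -exp(I*pi/4)/2 on |10>, -exp(I*pi/4)/2 on |11>.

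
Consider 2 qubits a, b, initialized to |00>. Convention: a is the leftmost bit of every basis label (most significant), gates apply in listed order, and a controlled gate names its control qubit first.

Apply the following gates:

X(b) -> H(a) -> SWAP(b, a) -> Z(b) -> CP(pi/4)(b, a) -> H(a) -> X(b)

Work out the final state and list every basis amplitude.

After the circuit, the state carries amplitude -exp(I*pi/4)/2 on |00>, 1/2 on |01>, exp(I*pi/4)/2 on |10>, -1/2 on |11>.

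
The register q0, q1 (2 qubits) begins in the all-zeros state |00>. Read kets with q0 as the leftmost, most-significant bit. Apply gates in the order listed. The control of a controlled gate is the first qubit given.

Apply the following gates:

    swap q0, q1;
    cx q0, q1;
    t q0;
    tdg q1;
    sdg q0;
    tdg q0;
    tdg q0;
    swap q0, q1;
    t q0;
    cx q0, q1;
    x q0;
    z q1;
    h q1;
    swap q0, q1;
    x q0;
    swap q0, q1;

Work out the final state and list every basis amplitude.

After the circuit, the state carries amplitude 0 on |00>, 0 on |01>, sqrt(2)/2 on |10>, sqrt(2)/2 on |11>.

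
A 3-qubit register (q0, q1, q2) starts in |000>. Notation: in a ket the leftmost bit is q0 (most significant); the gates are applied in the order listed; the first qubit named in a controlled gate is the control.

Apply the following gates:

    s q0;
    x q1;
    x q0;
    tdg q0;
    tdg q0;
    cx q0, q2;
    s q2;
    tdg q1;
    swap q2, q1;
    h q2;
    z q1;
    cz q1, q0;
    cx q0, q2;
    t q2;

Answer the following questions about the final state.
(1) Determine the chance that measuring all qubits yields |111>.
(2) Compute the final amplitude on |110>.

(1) The probability of measuring |111> is 1/2.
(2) The amplitude on |110> is sqrt(2)*exp(3*I*pi/4)/2.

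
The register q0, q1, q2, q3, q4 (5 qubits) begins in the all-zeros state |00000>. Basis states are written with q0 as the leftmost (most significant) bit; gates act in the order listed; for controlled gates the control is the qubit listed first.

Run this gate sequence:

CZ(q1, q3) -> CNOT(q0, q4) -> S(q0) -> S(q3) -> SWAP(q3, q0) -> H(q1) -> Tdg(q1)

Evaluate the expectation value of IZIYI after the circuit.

The observable IZIYI averages to 0.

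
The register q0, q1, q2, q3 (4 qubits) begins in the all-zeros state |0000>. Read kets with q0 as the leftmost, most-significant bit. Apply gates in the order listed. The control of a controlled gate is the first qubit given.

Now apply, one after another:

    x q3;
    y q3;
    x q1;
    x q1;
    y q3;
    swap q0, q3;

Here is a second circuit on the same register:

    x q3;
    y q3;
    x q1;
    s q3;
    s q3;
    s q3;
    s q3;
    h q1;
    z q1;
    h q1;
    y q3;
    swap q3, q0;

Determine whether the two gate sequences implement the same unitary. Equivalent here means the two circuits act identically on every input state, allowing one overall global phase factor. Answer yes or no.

Yes: on every input state the two circuits agree up to one overall phase factor.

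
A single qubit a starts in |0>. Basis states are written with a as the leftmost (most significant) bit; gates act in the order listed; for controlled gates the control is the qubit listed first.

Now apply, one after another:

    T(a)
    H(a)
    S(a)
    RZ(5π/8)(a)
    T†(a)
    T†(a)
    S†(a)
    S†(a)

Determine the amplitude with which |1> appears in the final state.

The amplitude on |1> is -sqrt(2)*exp(5*I*pi/16)/2.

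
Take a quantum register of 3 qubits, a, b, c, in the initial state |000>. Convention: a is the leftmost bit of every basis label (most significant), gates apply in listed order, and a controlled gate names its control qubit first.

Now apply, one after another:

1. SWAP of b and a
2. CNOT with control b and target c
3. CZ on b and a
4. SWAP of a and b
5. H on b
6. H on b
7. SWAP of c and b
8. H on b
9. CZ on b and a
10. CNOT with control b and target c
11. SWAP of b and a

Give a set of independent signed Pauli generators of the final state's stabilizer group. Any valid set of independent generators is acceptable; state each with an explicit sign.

The stabilizer group can be generated by +XIX, +ZIZ, +IZI, among other valid generating sets.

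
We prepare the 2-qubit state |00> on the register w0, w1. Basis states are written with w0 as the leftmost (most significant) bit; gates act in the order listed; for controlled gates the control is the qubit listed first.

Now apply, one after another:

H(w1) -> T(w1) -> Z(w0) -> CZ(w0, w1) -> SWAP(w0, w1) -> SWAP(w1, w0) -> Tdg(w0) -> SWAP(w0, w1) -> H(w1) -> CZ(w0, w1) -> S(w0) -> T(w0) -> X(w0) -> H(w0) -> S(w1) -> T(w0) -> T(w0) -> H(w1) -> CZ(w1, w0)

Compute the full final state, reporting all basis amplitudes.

The final amplitudes are I/2 on |00>, -I/2 on |01>, -I/2 on |10>, I/2 on |11>.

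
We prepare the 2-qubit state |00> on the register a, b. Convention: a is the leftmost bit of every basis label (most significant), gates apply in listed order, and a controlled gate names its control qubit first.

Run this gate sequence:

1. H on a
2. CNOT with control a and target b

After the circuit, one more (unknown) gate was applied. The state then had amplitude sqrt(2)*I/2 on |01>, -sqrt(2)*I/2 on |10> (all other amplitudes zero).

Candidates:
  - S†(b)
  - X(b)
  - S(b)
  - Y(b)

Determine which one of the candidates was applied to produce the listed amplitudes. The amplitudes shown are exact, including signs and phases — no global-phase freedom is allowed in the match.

It was Y(b) that produced the state shown.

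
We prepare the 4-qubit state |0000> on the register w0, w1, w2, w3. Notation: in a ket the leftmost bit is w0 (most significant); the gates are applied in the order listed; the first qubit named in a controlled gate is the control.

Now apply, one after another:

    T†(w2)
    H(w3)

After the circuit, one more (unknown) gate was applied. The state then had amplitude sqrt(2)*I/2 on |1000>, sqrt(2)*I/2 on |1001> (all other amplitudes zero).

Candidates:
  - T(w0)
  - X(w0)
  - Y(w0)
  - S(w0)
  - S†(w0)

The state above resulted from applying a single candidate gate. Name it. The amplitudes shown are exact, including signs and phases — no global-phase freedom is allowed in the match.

The unique candidate consistent with the amplitudes is Y(w0).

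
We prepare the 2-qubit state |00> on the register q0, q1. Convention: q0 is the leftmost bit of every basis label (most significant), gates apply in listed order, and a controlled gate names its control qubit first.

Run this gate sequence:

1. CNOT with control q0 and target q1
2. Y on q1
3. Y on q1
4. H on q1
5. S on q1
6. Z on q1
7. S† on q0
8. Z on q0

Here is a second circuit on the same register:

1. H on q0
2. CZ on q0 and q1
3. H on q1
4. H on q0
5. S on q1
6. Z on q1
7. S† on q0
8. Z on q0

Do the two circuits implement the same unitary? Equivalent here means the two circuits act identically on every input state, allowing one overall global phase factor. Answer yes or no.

No — the two circuits implement different unitaries, even allowing a global phase.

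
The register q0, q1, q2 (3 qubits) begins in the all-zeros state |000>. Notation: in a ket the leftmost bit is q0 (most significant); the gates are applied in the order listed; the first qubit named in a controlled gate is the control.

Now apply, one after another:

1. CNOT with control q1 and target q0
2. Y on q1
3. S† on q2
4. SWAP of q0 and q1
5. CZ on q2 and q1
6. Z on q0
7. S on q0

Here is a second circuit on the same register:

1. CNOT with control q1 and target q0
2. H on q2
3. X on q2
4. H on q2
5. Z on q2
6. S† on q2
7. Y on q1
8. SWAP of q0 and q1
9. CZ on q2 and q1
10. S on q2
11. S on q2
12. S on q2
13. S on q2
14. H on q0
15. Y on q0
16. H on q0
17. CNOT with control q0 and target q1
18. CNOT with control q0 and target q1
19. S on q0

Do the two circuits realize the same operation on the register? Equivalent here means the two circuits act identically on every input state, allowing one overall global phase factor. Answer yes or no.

No — the two circuits implement different unitaries, even allowing a global phase.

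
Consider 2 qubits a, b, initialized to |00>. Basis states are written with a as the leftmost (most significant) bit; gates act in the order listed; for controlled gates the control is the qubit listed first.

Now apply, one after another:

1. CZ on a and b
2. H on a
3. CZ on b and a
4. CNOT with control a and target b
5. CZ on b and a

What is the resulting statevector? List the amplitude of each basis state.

The resulting statevector has amplitude sqrt(2)/2 on |00>, 0 on |01>, 0 on |10>, -sqrt(2)/2 on |11>.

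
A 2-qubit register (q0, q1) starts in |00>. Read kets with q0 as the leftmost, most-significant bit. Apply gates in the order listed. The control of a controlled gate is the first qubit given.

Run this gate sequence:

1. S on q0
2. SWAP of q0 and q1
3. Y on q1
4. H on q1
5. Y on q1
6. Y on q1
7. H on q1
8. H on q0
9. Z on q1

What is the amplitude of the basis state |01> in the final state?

|01> carries amplitude -sqrt(2)*I/2 in the final state. Key observation: the block from step 4 through step 7 cancels to the identity and can be dropped.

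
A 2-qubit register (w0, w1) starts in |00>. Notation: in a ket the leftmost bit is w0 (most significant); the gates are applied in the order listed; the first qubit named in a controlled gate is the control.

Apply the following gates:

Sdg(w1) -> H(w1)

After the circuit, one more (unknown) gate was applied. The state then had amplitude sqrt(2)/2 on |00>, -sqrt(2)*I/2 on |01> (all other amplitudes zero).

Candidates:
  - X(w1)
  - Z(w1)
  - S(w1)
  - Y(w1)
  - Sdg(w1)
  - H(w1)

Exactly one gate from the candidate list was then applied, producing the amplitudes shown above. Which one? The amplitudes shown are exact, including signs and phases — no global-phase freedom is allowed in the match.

The unique candidate consistent with the amplitudes is Sdg(w1).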